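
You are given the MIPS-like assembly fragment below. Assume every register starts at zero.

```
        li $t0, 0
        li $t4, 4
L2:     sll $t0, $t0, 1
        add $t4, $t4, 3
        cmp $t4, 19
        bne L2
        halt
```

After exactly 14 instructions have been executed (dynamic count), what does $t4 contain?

13

li $t0, 0 → $t0=0
li $t4, 4 → $t4=4
sll $t0, $t0, 1 → $t0=0<<1=0
add $t4, $t4, 3 → $t4=4+3=7
cmp $t4, 19  (cmp 7,19)
bne L2: taken
sll $t0, $t0, 1 → $t0=0<<1=0
add $t4, $t4, 3 → $t4=7+3=10
cmp $t4, 19  (cmp 10,19)
bne L2: taken
sll $t0, $t0, 1 → $t0=0<<1=0
add $t4, $t4, 3 → $t4=10+3=13
cmp $t4, 19  (cmp 13,19)
bne L2: taken
After step 14: $t4 = 13.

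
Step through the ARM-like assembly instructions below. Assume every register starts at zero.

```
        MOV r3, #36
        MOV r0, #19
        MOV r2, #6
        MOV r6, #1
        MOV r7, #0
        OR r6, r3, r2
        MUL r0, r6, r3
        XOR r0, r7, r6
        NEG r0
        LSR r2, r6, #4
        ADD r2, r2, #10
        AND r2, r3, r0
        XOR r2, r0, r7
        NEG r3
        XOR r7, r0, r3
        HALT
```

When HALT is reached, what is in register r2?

-38

MOV r3, #36 → r3=36
MOV r0, #19 → r0=19
MOV r2, #6 → r2=6
MOV r6, #1 → r6=1
MOV r7, #0 → r7=0
OR r6, r3, r2 → r6=36|6=38
MUL r0, r6, r3 → r0=38*36=1368
XOR r0, r7, r6 → r0=0^38=38
NEG r0 → r0=-(38)=-38
LSR r2, r6, #4 → r2=38>>4=2
ADD r2, r2, #10 → r2=2+10=12
AND r2, r3, r0 → r2=36&(-38)=0
XOR r2, r0, r7 → r2=(-38)^0=-38
NEG r3 → r3=-(36)=-36
XOR r7, r0, r3 → r7=(-38)^(-36)=6
halt.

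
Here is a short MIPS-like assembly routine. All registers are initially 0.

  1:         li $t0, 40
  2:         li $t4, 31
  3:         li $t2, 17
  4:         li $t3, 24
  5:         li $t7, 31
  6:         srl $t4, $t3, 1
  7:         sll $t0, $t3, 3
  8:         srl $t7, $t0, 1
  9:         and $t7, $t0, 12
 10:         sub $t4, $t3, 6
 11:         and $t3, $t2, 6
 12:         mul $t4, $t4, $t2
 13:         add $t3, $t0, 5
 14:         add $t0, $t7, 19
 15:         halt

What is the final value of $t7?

li $t0, 40 → $t0=40
li $t4, 31 → $t4=31
li $t2, 17 → $t2=17
li $t3, 24 → $t3=24
li $t7, 31 → $t7=31
srl $t4, $t3, 1 → $t4=24>>1=12
sll $t0, $t3, 3 → $t0=24<<3=192
srl $t7, $t0, 1 → $t7=192>>1=96
and $t7, $t0, 12 → $t7=192&12=0
sub $t4, $t3, 6 → $t4=24-6=18
and $t3, $t2, 6 → $t3=17&6=0
mul $t4, $t4, $t2 → $t4=18*17=306
add $t3, $t0, 5 → $t3=192+5=197
add $t0, $t7, 19 → $t0=0+19=19
halt.

0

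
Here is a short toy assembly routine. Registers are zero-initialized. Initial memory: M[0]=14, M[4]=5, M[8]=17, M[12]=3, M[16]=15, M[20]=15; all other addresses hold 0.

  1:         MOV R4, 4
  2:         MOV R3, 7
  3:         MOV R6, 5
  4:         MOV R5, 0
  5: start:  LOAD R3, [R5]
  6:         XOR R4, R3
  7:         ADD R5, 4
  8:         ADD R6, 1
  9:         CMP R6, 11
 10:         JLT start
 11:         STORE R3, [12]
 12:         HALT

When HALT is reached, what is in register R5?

after MOV R4, 4: R4=4
after MOV R3, 7: R3=7
after MOV R6, 5: R6=5
after MOV R5, 0: R5=0
after LOAD R3, [R5]: R3=M[0]=14
after XOR R4, R3: R4=4^14=10
after ADD R5, 4: R5=0+4=4
after ADD R6, 1: R6=5+1=6
CMP R6, 11  (cmp 6,11)
JLT start: taken
after LOAD R3, [R5]: R3=M[4]=5
after XOR R4, R3: R4=10^5=15
after ADD R5, 4: R5=4+4=8
after ADD R6, 1: R6=6+1=7
CMP R6, 11  (cmp 7,11)
JLT start: taken
after LOAD R3, [R5]: R3=M[8]=17
after XOR R4, R3: R4=15^17=30
after ADD R5, 4: R5=8+4=12
after ADD R6, 1: R6=7+1=8
CMP R6, 11  (cmp 8,11)
JLT start: taken
after LOAD R3, [R5]: R3=M[12]=3
after XOR R4, R3: R4=30^3=29
after ADD R5, 4: R5=12+4=16
after ADD R6, 1: R6=8+1=9
CMP R6, 11  (cmp 9,11)
JLT start: taken
after LOAD R3, [R5]: R3=M[16]=15
after XOR R4, R3: R4=29^15=18
after ADD R5, 4: R5=16+4=20
after ADD R6, 1: R6=9+1=10
CMP R6, 11  (cmp 10,11)
JLT start: taken
after LOAD R3, [R5]: R3=M[20]=15
after XOR R4, R3: R4=18^15=29
after ADD R5, 4: R5=20+4=24
after ADD R6, 1: R6=10+1=11
CMP R6, 11  (cmp 11,11)
JLT start: not taken
STORE R3, [12] → M[12]=15
halt.

24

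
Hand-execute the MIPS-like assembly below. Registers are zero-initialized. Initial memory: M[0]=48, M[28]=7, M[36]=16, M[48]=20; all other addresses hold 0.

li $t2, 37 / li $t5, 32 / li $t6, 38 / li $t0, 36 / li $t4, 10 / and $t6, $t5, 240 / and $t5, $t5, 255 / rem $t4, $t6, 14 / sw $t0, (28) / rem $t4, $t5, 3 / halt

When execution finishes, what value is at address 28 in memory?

$t2=37
$t5=32
$t6=38
$t0=36
$t4=10
$t6=32&240=32
$t5=32&255=32
$t4=32%14=4
sw $t0, (28) → M[28]=36
$t4=32%3=2
halt.

36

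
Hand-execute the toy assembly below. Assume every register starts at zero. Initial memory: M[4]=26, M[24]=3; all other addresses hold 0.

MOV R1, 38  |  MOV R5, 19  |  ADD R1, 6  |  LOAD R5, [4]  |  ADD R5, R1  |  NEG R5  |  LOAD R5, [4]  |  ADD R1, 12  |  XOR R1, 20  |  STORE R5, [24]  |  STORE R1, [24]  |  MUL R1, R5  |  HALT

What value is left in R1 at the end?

1144

MOV R1, 38 → R1=38
MOV R5, 19 → R5=19
ADD R1, 6 → R1=38+6=44
LOAD R5, [4] → R5=M[4]=26
ADD R5, R1 → R5=26+44=70
NEG R5 → R5=-(70)=-70
LOAD R5, [4] → R5=M[4]=26
ADD R1, 12 → R1=44+12=56
XOR R1, 20 → R1=56^20=44
STORE R5, [24] → M[24]=26
STORE R1, [24] → M[24]=44
MUL R1, R5 → R1=44*26=1144
halt.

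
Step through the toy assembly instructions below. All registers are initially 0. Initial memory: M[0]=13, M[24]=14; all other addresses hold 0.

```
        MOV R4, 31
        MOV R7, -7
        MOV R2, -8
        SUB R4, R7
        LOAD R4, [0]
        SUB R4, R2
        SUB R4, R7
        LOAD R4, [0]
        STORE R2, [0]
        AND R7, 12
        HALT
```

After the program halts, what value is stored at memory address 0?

MOV R4, 31 → R4=31
MOV R7, -7 → R7=-7
MOV R2, -8 → R2=-8
SUB R4, R7 → R4=31-(-7)=38
LOAD R4, [0] → R4=M[0]=13
SUB R4, R2 → R4=13-(-8)=21
SUB R4, R7 → R4=21-(-7)=28
LOAD R4, [0] → R4=M[0]=13
STORE R2, [0] → M[0]=-8
AND R7, 12 → R7=(-7)&12=8
halt.

-8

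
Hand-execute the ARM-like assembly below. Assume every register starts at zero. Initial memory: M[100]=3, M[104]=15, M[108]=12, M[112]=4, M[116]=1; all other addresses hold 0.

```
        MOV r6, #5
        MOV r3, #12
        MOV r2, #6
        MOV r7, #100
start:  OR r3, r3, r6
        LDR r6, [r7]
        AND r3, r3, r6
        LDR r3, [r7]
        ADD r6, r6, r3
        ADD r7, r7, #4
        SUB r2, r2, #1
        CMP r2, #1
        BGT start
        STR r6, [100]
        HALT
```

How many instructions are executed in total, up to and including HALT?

51

MOV r6, #5 → r6=5
MOV r3, #12 → r3=12
MOV r2, #6 → r2=6
MOV r7, #100 → r7=100
OR r3, r3, r6 → r3=12|5=13
LDR r6, [r7] → r6=M[100]=3
AND r3, r3, r6 → r3=13&3=1
LDR r3, [r7] → r3=M[100]=3
ADD r6, r6, r3 → r6=3+3=6
ADD r7, r7, #4 → r7=100+4=104
SUB r2, r2, #1 → r2=6-1=5
CMP r2, #1  (cmp 5,1)
BGT start: taken
OR r3, r3, r6 → r3=3|6=7
LDR r6, [r7] → r6=M[104]=15
AND r3, r3, r6 → r3=7&15=7
LDR r3, [r7] → r3=M[104]=15
ADD r6, r6, r3 → r6=15+15=30
ADD r7, r7, #4 → r7=104+4=108
SUB r2, r2, #1 → r2=5-1=4
CMP r2, #1  (cmp 4,1)
BGT start: taken
OR r3, r3, r6 → r3=15|30=31
LDR r6, [r7] → r6=M[108]=12
AND r3, r3, r6 → r3=31&12=12
LDR r3, [r7] → r3=M[108]=12
ADD r6, r6, r3 → r6=12+12=24
ADD r7, r7, #4 → r7=108+4=112
SUB r2, r2, #1 → r2=4-1=3
CMP r2, #1  (cmp 3,1)
BGT start: taken
OR r3, r3, r6 → r3=12|24=28
LDR r6, [r7] → r6=M[112]=4
AND r3, r3, r6 → r3=28&4=4
LDR r3, [r7] → r3=M[112]=4
ADD r6, r6, r3 → r6=4+4=8
ADD r7, r7, #4 → r7=112+4=116
SUB r2, r2, #1 → r2=3-1=2
CMP r2, #1  (cmp 2,1)
BGT start: taken
OR r3, r3, r6 → r3=4|8=12
LDR r6, [r7] → r6=M[116]=1
AND r3, r3, r6 → r3=12&1=0
LDR r3, [r7] → r3=M[116]=1
ADD r6, r6, r3 → r6=1+1=2
ADD r7, r7, #4 → r7=116+4=120
SUB r2, r2, #1 → r2=2-1=1
CMP r2, #1  (cmp 1,1)
BGT start: not taken
STR r6, [100] → M[100]=2
halt.
Total executed instructions: 51.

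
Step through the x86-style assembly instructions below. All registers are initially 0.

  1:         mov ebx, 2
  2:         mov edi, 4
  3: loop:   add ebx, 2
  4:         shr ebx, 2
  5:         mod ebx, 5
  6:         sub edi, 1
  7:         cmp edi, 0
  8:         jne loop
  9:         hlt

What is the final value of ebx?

after mov ebx, 2: ebx=2
after mov edi, 4: edi=4
after add ebx, 2: ebx=2+2=4
after shr ebx, 2: ebx=4>>2=1
after mod ebx, 5: ebx=1%5=1
after sub edi, 1: edi=4-1=3
cmp edi, 0  (cmp 3,0)
jne loop: taken
after add ebx, 2: ebx=1+2=3
after shr ebx, 2: ebx=3>>2=0
after mod ebx, 5: ebx=0%5=0
after sub edi, 1: edi=3-1=2
cmp edi, 0  (cmp 2,0)
jne loop: taken
after add ebx, 2: ebx=0+2=2
after shr ebx, 2: ebx=2>>2=0
after mod ebx, 5: ebx=0%5=0
after sub edi, 1: edi=2-1=1
cmp edi, 0  (cmp 1,0)
jne loop: taken
after add ebx, 2: ebx=0+2=2
after shr ebx, 2: ebx=2>>2=0
after mod ebx, 5: ebx=0%5=0
after sub edi, 1: edi=1-1=0
cmp edi, 0  (cmp 0,0)
jne loop: not taken
halt.

0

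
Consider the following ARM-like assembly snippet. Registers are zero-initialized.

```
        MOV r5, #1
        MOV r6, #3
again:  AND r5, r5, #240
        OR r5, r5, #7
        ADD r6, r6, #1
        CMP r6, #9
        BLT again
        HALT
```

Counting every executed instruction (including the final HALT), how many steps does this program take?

33

MOV r5, #1 → r5=1
MOV r6, #3 → r6=3
AND r5, r5, #240 → r5=1&240=0
OR r5, r5, #7 → r5=0|7=7
ADD r6, r6, #1 → r6=3+1=4
CMP r6, #9  (cmp 4,9)
BLT again: taken
AND r5, r5, #240 → r5=7&240=0
OR r5, r5, #7 → r5=0|7=7
ADD r6, r6, #1 → r6=4+1=5
CMP r6, #9  (cmp 5,9)
BLT again: taken
AND r5, r5, #240 → r5=7&240=0
OR r5, r5, #7 → r5=0|7=7
ADD r6, r6, #1 → r6=5+1=6
CMP r6, #9  (cmp 6,9)
BLT again: taken
AND r5, r5, #240 → r5=7&240=0
OR r5, r5, #7 → r5=0|7=7
ADD r6, r6, #1 → r6=6+1=7
CMP r6, #9  (cmp 7,9)
BLT again: taken
AND r5, r5, #240 → r5=7&240=0
OR r5, r5, #7 → r5=0|7=7
ADD r6, r6, #1 → r6=7+1=8
CMP r6, #9  (cmp 8,9)
BLT again: taken
AND r5, r5, #240 → r5=7&240=0
OR r5, r5, #7 → r5=0|7=7
ADD r6, r6, #1 → r6=8+1=9
CMP r6, #9  (cmp 9,9)
BLT again: not taken
halt.
Total executed instructions: 33.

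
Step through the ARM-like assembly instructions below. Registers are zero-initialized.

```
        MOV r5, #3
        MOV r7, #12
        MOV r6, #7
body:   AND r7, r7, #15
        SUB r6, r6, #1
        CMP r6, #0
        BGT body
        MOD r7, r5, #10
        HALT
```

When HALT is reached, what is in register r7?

MOV r5, #3 → r5=3
MOV r7, #12 → r7=12
MOV r6, #7 → r6=7
AND r7, r7, #15 → r7=12&15=12
SUB r6, r6, #1 → r6=7-1=6
CMP r6, #0  (cmp 6,0)
BGT body: taken
AND r7, r7, #15 → r7=12&15=12
SUB r6, r6, #1 → r6=6-1=5
CMP r6, #0  (cmp 5,0)
BGT body: taken
AND r7, r7, #15 → r7=12&15=12
SUB r6, r6, #1 → r6=5-1=4
CMP r6, #0  (cmp 4,0)
BGT body: taken
AND r7, r7, #15 → r7=12&15=12
SUB r6, r6, #1 → r6=4-1=3
CMP r6, #0  (cmp 3,0)
BGT body: taken
AND r7, r7, #15 → r7=12&15=12
SUB r6, r6, #1 → r6=3-1=2
CMP r6, #0  (cmp 2,0)
BGT body: taken
AND r7, r7, #15 → r7=12&15=12
SUB r6, r6, #1 → r6=2-1=1
CMP r6, #0  (cmp 1,0)
BGT body: taken
AND r7, r7, #15 → r7=12&15=12
SUB r6, r6, #1 → r6=1-1=0
CMP r6, #0  (cmp 0,0)
BGT body: not taken
MOD r7, r5, #10 → r7=3%10=3
halt.

3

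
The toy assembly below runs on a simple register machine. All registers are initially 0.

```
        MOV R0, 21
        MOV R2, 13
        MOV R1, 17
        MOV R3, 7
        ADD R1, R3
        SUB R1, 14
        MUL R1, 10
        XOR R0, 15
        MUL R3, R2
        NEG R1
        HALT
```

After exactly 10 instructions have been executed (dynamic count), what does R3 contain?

91

after MOV R0, 21: R0=21
after MOV R2, 13: R2=13
after MOV R1, 17: R1=17
after MOV R3, 7: R3=7
after ADD R1, R3: R1=17+7=24
after SUB R1, 14: R1=24-14=10
after MUL R1, 10: R1=10*10=100
after XOR R0, 15: R0=21^15=26
after MUL R3, R2: R3=7*13=91
after NEG R1: R1=-(100)=-100
After step 10: R3 = 91.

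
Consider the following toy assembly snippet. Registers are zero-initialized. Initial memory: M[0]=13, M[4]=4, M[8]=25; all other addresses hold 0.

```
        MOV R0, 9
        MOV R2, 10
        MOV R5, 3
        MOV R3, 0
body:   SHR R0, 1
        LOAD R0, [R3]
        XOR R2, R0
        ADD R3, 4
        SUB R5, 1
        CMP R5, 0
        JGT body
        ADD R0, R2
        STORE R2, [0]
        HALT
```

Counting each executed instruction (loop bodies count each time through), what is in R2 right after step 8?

7

after MOV R0, 9: R0=9
after MOV R2, 10: R2=10
after MOV R5, 3: R5=3
after MOV R3, 0: R3=0
after SHR R0, 1: R0=9>>1=4
after LOAD R0, [R3]: R0=M[0]=13
after XOR R2, R0: R2=10^13=7
after ADD R3, 4: R3=0+4=4
After step 8: R2 = 7.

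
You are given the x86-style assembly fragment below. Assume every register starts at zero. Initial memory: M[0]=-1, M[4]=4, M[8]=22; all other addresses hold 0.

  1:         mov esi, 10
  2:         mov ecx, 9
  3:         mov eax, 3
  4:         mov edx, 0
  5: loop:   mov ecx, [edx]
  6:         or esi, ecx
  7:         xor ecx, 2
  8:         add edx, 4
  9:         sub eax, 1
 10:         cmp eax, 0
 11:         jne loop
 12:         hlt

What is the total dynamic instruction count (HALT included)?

26

mov esi, 10 → esi=10
mov ecx, 9 → ecx=9
mov eax, 3 → eax=3
mov edx, 0 → edx=0
mov ecx, [edx] → ecx=M[0]=-1
or esi, ecx → esi=10|(-1)=-1
xor ecx, 2 → ecx=(-1)^2=-3
add edx, 4 → edx=0+4=4
sub eax, 1 → eax=3-1=2
cmp eax, 0  (cmp 2,0)
jne loop: taken
mov ecx, [edx] → ecx=M[4]=4
or esi, ecx → esi=(-1)|4=-1
xor ecx, 2 → ecx=4^2=6
add edx, 4 → edx=4+4=8
sub eax, 1 → eax=2-1=1
cmp eax, 0  (cmp 1,0)
jne loop: taken
mov ecx, [edx] → ecx=M[8]=22
or esi, ecx → esi=(-1)|22=-1
xor ecx, 2 → ecx=22^2=20
add edx, 4 → edx=8+4=12
sub eax, 1 → eax=1-1=0
cmp eax, 0  (cmp 0,0)
jne loop: not taken
halt.
Total executed instructions: 26.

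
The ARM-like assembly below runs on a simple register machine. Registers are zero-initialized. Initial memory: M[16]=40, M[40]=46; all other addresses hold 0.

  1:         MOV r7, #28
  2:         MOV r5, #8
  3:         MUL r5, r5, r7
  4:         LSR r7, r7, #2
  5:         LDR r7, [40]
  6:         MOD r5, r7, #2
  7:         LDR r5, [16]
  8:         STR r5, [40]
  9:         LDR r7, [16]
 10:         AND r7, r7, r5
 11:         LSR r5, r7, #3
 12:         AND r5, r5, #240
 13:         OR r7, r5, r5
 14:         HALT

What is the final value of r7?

MOV r7, #28 → r7=28
MOV r5, #8 → r5=8
MUL r5, r5, r7 → r5=8*28=224
LSR r7, r7, #2 → r7=28>>2=7
LDR r7, [40] → r7=M[40]=46
MOD r5, r7, #2 → r5=46%2=0
LDR r5, [16] → r5=M[16]=40
STR r5, [40] → M[40]=40
LDR r7, [16] → r7=M[16]=40
AND r7, r7, r5 → r7=40&40=40
LSR r5, r7, #3 → r5=40>>3=5
AND r5, r5, #240 → r5=5&240=0
OR r7, r5, r5 → r7=0|0=0
halt.

0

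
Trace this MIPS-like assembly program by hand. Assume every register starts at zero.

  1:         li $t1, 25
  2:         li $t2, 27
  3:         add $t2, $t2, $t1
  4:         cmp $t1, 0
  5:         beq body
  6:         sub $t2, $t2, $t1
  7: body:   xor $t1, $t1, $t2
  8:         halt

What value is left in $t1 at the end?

li $t1, 25 → $t1=25
li $t2, 27 → $t2=27
add $t2, $t2, $t1 → $t2=27+25=52
cmp $t1, 0  (cmp 25,0)
beq body: not taken
sub $t2, $t2, $t1 → $t2=52-25=27
xor $t1, $t1, $t2 → $t1=25^27=2
halt.

2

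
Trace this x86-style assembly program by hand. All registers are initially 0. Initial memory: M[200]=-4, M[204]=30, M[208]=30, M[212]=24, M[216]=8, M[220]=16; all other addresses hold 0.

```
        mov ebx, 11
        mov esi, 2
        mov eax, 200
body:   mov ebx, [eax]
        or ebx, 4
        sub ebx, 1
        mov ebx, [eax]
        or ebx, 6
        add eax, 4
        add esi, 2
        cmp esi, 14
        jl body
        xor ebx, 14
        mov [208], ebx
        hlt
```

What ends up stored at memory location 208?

24

mov ebx, 11 → ebx=11
mov esi, 2 → esi=2
mov eax, 200 → eax=200
mov ebx, [eax] → ebx=M[200]=-4
or ebx, 4 → ebx=(-4)|4=-4
sub ebx, 1 → ebx=(-4)-1=-5
mov ebx, [eax] → ebx=M[200]=-4
or ebx, 6 → ebx=(-4)|6=-2
add eax, 4 → eax=200+4=204
add esi, 2 → esi=2+2=4
cmp esi, 14  (cmp 4,14)
jl body: taken
mov ebx, [eax] → ebx=M[204]=30
or ebx, 4 → ebx=30|4=30
sub ebx, 1 → ebx=30-1=29
mov ebx, [eax] → ebx=M[204]=30
or ebx, 6 → ebx=30|6=30
add eax, 4 → eax=204+4=208
add esi, 2 → esi=4+2=6
cmp esi, 14  (cmp 6,14)
jl body: taken
mov ebx, [eax] → ebx=M[208]=30
or ebx, 4 → ebx=30|4=30
sub ebx, 1 → ebx=30-1=29
mov ebx, [eax] → ebx=M[208]=30
or ebx, 6 → ebx=30|6=30
add eax, 4 → eax=208+4=212
add esi, 2 → esi=6+2=8
cmp esi, 14  (cmp 8,14)
jl body: taken
mov ebx, [eax] → ebx=M[212]=24
or ebx, 4 → ebx=24|4=28
sub ebx, 1 → ebx=28-1=27
mov ebx, [eax] → ebx=M[212]=24
or ebx, 6 → ebx=24|6=30
add eax, 4 → eax=212+4=216
add esi, 2 → esi=8+2=10
cmp esi, 14  (cmp 10,14)
jl body: taken
mov ebx, [eax] → ebx=M[216]=8
or ebx, 4 → ebx=8|4=12
sub ebx, 1 → ebx=12-1=11
mov ebx, [eax] → ebx=M[216]=8
or ebx, 6 → ebx=8|6=14
add eax, 4 → eax=216+4=220
add esi, 2 → esi=10+2=12
cmp esi, 14  (cmp 12,14)
jl body: taken
mov ebx, [eax] → ebx=M[220]=16
or ebx, 4 → ebx=16|4=20
sub ebx, 1 → ebx=20-1=19
mov ebx, [eax] → ebx=M[220]=16
or ebx, 6 → ebx=16|6=22
add eax, 4 → eax=220+4=224
add esi, 2 → esi=12+2=14
cmp esi, 14  (cmp 14,14)
jl body: not taken
xor ebx, 14 → ebx=22^14=24
mov [208], ebx → M[208]=24
halt.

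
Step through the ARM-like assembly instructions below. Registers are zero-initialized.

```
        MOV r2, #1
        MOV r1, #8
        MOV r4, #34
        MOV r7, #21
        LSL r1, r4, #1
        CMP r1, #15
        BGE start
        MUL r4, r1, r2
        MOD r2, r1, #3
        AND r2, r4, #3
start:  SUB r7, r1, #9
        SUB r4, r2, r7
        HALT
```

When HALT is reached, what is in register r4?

-58

r2=1
r1=8
r4=34
r7=21
r1=34<<1=68
CMP r1, #15  (cmp 68,15)
BGE start: taken
r7=68-9=59
r4=1-59=-58
halt.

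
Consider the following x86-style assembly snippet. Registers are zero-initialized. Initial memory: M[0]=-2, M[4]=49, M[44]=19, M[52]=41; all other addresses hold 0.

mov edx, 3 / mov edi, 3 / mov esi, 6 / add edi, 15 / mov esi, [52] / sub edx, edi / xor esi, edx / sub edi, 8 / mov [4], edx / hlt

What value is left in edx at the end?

-15

edx=3
edi=3
esi=6
edi=3+15=18
esi=M[52]=41
edx=3-18=-15
esi=41^(-15)=-40
edi=18-8=10
mov [4], edx → M[4]=-15
halt.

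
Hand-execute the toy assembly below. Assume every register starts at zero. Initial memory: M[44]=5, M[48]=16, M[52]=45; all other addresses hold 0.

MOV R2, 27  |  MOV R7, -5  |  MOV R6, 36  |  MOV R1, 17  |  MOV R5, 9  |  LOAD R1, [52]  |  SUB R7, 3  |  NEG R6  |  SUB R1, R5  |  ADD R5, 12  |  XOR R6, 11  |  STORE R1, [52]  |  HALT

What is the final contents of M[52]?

after MOV R2, 27: R2=27
after MOV R7, -5: R7=-5
after MOV R6, 36: R6=36
after MOV R1, 17: R1=17
after MOV R5, 9: R5=9
after LOAD R1, [52]: R1=M[52]=45
after SUB R7, 3: R7=(-5)-3=-8
after NEG R6: R6=-(36)=-36
after SUB R1, R5: R1=45-9=36
after ADD R5, 12: R5=9+12=21
after XOR R6, 11: R6=(-36)^11=-41
STORE R1, [52] → M[52]=36
halt.

36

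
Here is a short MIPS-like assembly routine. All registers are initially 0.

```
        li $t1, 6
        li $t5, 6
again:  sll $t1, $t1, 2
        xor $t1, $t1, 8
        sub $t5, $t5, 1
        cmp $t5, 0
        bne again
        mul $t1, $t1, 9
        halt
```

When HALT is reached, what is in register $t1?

after li $t1, 6: $t1=6
after li $t5, 6: $t5=6
after sll $t1, $t1, 2: $t1=6<<2=24
after xor $t1, $t1, 8: $t1=24^8=16
after sub $t5, $t5, 1: $t5=6-1=5
cmp $t5, 0  (cmp 5,0)
bne again: taken
after sll $t1, $t1, 2: $t1=16<<2=64
after xor $t1, $t1, 8: $t1=64^8=72
after sub $t5, $t5, 1: $t5=5-1=4
cmp $t5, 0  (cmp 4,0)
bne again: taken
after sll $t1, $t1, 2: $t1=72<<2=288
after xor $t1, $t1, 8: $t1=288^8=296
after sub $t5, $t5, 1: $t5=4-1=3
cmp $t5, 0  (cmp 3,0)
bne again: taken
after sll $t1, $t1, 2: $t1=296<<2=1184
after xor $t1, $t1, 8: $t1=1184^8=1192
after sub $t5, $t5, 1: $t5=3-1=2
cmp $t5, 0  (cmp 2,0)
bne again: taken
after sll $t1, $t1, 2: $t1=1192<<2=4768
after xor $t1, $t1, 8: $t1=4768^8=4776
after sub $t5, $t5, 1: $t5=2-1=1
cmp $t5, 0  (cmp 1,0)
bne again: taken
after sll $t1, $t1, 2: $t1=4776<<2=19104
after xor $t1, $t1, 8: $t1=19104^8=19112
after sub $t5, $t5, 1: $t5=1-1=0
cmp $t5, 0  (cmp 0,0)
bne again: not taken
after mul $t1, $t1, 9: $t1=19112*9=172008
halt.

172008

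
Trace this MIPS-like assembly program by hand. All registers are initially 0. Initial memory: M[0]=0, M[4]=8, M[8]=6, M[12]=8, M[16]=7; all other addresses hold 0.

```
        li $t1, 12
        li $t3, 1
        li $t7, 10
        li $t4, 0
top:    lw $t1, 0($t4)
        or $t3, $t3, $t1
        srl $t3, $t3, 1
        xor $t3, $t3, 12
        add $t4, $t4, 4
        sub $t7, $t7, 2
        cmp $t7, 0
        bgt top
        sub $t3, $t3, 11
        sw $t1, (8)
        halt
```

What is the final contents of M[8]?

7

li $t1, 12 → $t1=12
li $t3, 1 → $t3=1
li $t7, 10 → $t7=10
li $t4, 0 → $t4=0
lw $t1, 0($t4) → $t1=M[0]=0
or $t3, $t3, $t1 → $t3=1|0=1
srl $t3, $t3, 1 → $t3=1>>1=0
xor $t3, $t3, 12 → $t3=0^12=12
add $t4, $t4, 4 → $t4=0+4=4
sub $t7, $t7, 2 → $t7=10-2=8
cmp $t7, 0  (cmp 8,0)
bgt top: taken
lw $t1, 0($t4) → $t1=M[4]=8
or $t3, $t3, $t1 → $t3=12|8=12
srl $t3, $t3, 1 → $t3=12>>1=6
xor $t3, $t3, 12 → $t3=6^12=10
add $t4, $t4, 4 → $t4=4+4=8
sub $t7, $t7, 2 → $t7=8-2=6
cmp $t7, 0  (cmp 6,0)
bgt top: taken
lw $t1, 0($t4) → $t1=M[8]=6
or $t3, $t3, $t1 → $t3=10|6=14
srl $t3, $t3, 1 → $t3=14>>1=7
xor $t3, $t3, 12 → $t3=7^12=11
add $t4, $t4, 4 → $t4=8+4=12
sub $t7, $t7, 2 → $t7=6-2=4
cmp $t7, 0  (cmp 4,0)
bgt top: taken
lw $t1, 0($t4) → $t1=M[12]=8
or $t3, $t3, $t1 → $t3=11|8=11
srl $t3, $t3, 1 → $t3=11>>1=5
xor $t3, $t3, 12 → $t3=5^12=9
add $t4, $t4, 4 → $t4=12+4=16
sub $t7, $t7, 2 → $t7=4-2=2
cmp $t7, 0  (cmp 2,0)
bgt top: taken
lw $t1, 0($t4) → $t1=M[16]=7
or $t3, $t3, $t1 → $t3=9|7=15
srl $t3, $t3, 1 → $t3=15>>1=7
xor $t3, $t3, 12 → $t3=7^12=11
add $t4, $t4, 4 → $t4=16+4=20
sub $t7, $t7, 2 → $t7=2-2=0
cmp $t7, 0  (cmp 0,0)
bgt top: not taken
sub $t3, $t3, 11 → $t3=11-11=0
sw $t1, (8) → M[8]=7
halt.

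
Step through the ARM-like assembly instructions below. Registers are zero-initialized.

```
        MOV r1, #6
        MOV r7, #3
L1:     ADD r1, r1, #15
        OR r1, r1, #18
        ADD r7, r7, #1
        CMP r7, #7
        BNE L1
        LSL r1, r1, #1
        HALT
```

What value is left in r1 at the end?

236

after MOV r1, #6: r1=6
after MOV r7, #3: r7=3
after ADD r1, r1, #15: r1=6+15=21
after OR r1, r1, #18: r1=21|18=23
after ADD r7, r7, #1: r7=3+1=4
CMP r7, #7  (cmp 4,7)
BNE L1: taken
after ADD r1, r1, #15: r1=23+15=38
after OR r1, r1, #18: r1=38|18=54
after ADD r7, r7, #1: r7=4+1=5
CMP r7, #7  (cmp 5,7)
BNE L1: taken
after ADD r1, r1, #15: r1=54+15=69
after OR r1, r1, #18: r1=69|18=87
after ADD r7, r7, #1: r7=5+1=6
CMP r7, #7  (cmp 6,7)
BNE L1: taken
after ADD r1, r1, #15: r1=87+15=102
after OR r1, r1, #18: r1=102|18=118
after ADD r7, r7, #1: r7=6+1=7
CMP r7, #7  (cmp 7,7)
BNE L1: not taken
after LSL r1, r1, #1: r1=118<<1=236
halt.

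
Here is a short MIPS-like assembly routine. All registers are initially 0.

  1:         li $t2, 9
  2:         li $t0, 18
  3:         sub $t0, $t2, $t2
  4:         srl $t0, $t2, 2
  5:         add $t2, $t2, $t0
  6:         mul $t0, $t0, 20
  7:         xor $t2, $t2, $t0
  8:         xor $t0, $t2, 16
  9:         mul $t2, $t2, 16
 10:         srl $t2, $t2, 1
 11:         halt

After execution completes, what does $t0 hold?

after li $t2, 9: $t2=9
after li $t0, 18: $t0=18
after sub $t0, $t2, $t2: $t0=9-9=0
after srl $t0, $t2, 2: $t0=9>>2=2
after add $t2, $t2, $t0: $t2=9+2=11
after mul $t0, $t0, 20: $t0=2*20=40
after xor $t2, $t2, $t0: $t2=11^40=35
after xor $t0, $t2, 16: $t0=35^16=51
after mul $t2, $t2, 16: $t2=35*16=560
after srl $t2, $t2, 1: $t2=560>>1=280
halt.

51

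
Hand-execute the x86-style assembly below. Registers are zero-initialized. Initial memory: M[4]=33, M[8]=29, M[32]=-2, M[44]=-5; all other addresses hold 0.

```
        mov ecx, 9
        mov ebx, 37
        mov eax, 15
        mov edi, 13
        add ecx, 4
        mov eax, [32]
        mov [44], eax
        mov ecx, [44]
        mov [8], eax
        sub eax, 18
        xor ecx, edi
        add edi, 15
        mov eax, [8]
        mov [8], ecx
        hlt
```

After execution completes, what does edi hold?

mov ecx, 9 → ecx=9
mov ebx, 37 → ebx=37
mov eax, 15 → eax=15
mov edi, 13 → edi=13
add ecx, 4 → ecx=9+4=13
mov eax, [32] → eax=M[32]=-2
mov [44], eax → M[44]=-2
mov ecx, [44] → ecx=M[44]=-2
mov [8], eax → M[8]=-2
sub eax, 18 → eax=(-2)-18=-20
xor ecx, edi → ecx=(-2)^13=-13
add edi, 15 → edi=13+15=28
mov eax, [8] → eax=M[8]=-2
mov [8], ecx → M[8]=-13
halt.

28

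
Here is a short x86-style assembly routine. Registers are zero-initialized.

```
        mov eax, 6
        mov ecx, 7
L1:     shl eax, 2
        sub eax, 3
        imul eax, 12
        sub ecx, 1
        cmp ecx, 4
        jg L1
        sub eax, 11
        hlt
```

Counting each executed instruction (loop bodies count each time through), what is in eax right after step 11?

12060

eax=6
ecx=7
eax=6<<2=24
eax=24-3=21
eax=21*12=252
ecx=7-1=6
cmp ecx, 4  (cmp 6,4)
jg L1: taken
eax=252<<2=1008
eax=1008-3=1005
eax=1005*12=12060
After step 11: eax = 12060.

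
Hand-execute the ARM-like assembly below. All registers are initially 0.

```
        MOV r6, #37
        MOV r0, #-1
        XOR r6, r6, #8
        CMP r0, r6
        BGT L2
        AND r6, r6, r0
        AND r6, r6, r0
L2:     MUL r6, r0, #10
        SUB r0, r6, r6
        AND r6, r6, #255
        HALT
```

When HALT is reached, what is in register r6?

after MOV r6, #37: r6=37
after MOV r0, #-1: r0=-1
after XOR r6, r6, #8: r6=37^8=45
CMP r0, r6  (cmp -1,45)
BGT L2: not taken
after AND r6, r6, r0: r6=45&(-1)=45
after AND r6, r6, r0: r6=45&(-1)=45
after MUL r6, r0, #10: r6=(-1)*10=-10
after SUB r0, r6, r6: r0=(-10)-(-10)=0
after AND r6, r6, #255: r6=(-10)&255=246
halt.

246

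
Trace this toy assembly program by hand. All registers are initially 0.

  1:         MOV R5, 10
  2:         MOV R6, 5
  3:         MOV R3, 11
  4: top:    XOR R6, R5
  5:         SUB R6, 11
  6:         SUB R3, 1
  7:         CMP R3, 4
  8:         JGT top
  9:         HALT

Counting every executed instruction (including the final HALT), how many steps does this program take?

R5=10
R6=5
R3=11
R6=5^10=15
R6=15-11=4
R3=11-1=10
CMP R3, 4  (cmp 10,4)
JGT top: taken
R6=4^10=14
R6=14-11=3
R3=10-1=9
CMP R3, 4  (cmp 9,4)
JGT top: taken
R6=3^10=9
R6=9-11=-2
R3=9-1=8
CMP R3, 4  (cmp 8,4)
JGT top: taken
R6=(-2)^10=-12
R6=(-12)-11=-23
R3=8-1=7
CMP R3, 4  (cmp 7,4)
JGT top: taken
R6=(-23)^10=-29
R6=(-29)-11=-40
R3=7-1=6
CMP R3, 4  (cmp 6,4)
JGT top: taken
R6=(-40)^10=-46
R6=(-46)-11=-57
R3=6-1=5
CMP R3, 4  (cmp 5,4)
JGT top: taken
R6=(-57)^10=-51
R6=(-51)-11=-62
R3=5-1=4
CMP R3, 4  (cmp 4,4)
JGT top: not taken
halt.
Total executed instructions: 39.

39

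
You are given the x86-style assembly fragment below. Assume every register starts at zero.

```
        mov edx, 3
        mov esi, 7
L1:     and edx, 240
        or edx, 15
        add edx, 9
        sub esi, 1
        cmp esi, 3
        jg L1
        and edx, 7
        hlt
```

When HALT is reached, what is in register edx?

mov edx, 3 → edx=3
mov esi, 7 → esi=7
and edx, 240 → edx=3&240=0
or edx, 15 → edx=0|15=15
add edx, 9 → edx=15+9=24
sub esi, 1 → esi=7-1=6
cmp esi, 3  (cmp 6,3)
jg L1: taken
and edx, 240 → edx=24&240=16
or edx, 15 → edx=16|15=31
add edx, 9 → edx=31+9=40
sub esi, 1 → esi=6-1=5
cmp esi, 3  (cmp 5,3)
jg L1: taken
and edx, 240 → edx=40&240=32
or edx, 15 → edx=32|15=47
add edx, 9 → edx=47+9=56
sub esi, 1 → esi=5-1=4
cmp esi, 3  (cmp 4,3)
jg L1: taken
and edx, 240 → edx=56&240=48
or edx, 15 → edx=48|15=63
add edx, 9 → edx=63+9=72
sub esi, 1 → esi=4-1=3
cmp esi, 3  (cmp 3,3)
jg L1: not taken
and edx, 7 → edx=72&7=0
halt.

0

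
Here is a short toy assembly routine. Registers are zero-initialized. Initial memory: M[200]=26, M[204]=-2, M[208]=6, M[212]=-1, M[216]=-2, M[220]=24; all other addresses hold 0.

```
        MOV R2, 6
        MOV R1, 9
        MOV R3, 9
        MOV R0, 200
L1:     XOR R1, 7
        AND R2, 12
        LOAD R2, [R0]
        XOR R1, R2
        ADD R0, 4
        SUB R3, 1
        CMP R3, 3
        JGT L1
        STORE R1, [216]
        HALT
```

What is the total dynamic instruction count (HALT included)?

MOV R2, 6 → R2=6
MOV R1, 9 → R1=9
MOV R3, 9 → R3=9
MOV R0, 200 → R0=200
XOR R1, 7 → R1=9^7=14
AND R2, 12 → R2=6&12=4
LOAD R2, [R0] → R2=M[200]=26
XOR R1, R2 → R1=14^26=20
ADD R0, 4 → R0=200+4=204
SUB R3, 1 → R3=9-1=8
CMP R3, 3  (cmp 8,3)
JGT L1: taken
XOR R1, 7 → R1=20^7=19
AND R2, 12 → R2=26&12=8
LOAD R2, [R0] → R2=M[204]=-2
XOR R1, R2 → R1=19^(-2)=-19
ADD R0, 4 → R0=204+4=208
SUB R3, 1 → R3=8-1=7
CMP R3, 3  (cmp 7,3)
JGT L1: taken
XOR R1, 7 → R1=(-19)^7=-22
AND R2, 12 → R2=(-2)&12=12
LOAD R2, [R0] → R2=M[208]=6
XOR R1, R2 → R1=(-22)^6=-20
ADD R0, 4 → R0=208+4=212
SUB R3, 1 → R3=7-1=6
CMP R3, 3  (cmp 6,3)
JGT L1: taken
XOR R1, 7 → R1=(-20)^7=-21
AND R2, 12 → R2=6&12=4
LOAD R2, [R0] → R2=M[212]=-1
XOR R1, R2 → R1=(-21)^(-1)=20
ADD R0, 4 → R0=212+4=216
SUB R3, 1 → R3=6-1=5
CMP R3, 3  (cmp 5,3)
JGT L1: taken
XOR R1, 7 → R1=20^7=19
AND R2, 12 → R2=(-1)&12=12
LOAD R2, [R0] → R2=M[216]=-2
XOR R1, R2 → R1=19^(-2)=-19
ADD R0, 4 → R0=216+4=220
SUB R3, 1 → R3=5-1=4
CMP R3, 3  (cmp 4,3)
JGT L1: taken
XOR R1, 7 → R1=(-19)^7=-22
AND R2, 12 → R2=(-2)&12=12
LOAD R2, [R0] → R2=M[220]=24
XOR R1, R2 → R1=(-22)^24=-14
ADD R0, 4 → R0=220+4=224
SUB R3, 1 → R3=4-1=3
CMP R3, 3  (cmp 3,3)
JGT L1: not taken
STORE R1, [216] → M[216]=-14
halt.
Total executed instructions: 54.

54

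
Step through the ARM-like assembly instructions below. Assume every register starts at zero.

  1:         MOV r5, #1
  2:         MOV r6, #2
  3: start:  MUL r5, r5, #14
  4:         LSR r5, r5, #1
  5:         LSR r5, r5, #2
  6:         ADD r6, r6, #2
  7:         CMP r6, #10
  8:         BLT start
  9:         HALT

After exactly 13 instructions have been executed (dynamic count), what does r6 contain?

6

MOV r5, #1 → r5=1
MOV r6, #2 → r6=2
MUL r5, r5, #14 → r5=1*14=14
LSR r5, r5, #1 → r5=14>>1=7
LSR r5, r5, #2 → r5=7>>2=1
ADD r6, r6, #2 → r6=2+2=4
CMP r6, #10  (cmp 4,10)
BLT start: taken
MUL r5, r5, #14 → r5=1*14=14
LSR r5, r5, #1 → r5=14>>1=7
LSR r5, r5, #2 → r5=7>>2=1
ADD r6, r6, #2 → r6=4+2=6
CMP r6, #10  (cmp 6,10)
After step 13: r6 = 6.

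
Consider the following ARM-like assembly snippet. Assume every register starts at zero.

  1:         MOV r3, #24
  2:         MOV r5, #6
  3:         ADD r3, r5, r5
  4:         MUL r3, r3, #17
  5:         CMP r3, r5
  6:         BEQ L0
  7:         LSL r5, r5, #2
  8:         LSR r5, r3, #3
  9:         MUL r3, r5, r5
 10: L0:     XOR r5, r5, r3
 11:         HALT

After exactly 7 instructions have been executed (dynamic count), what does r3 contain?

after MOV r3, #24: r3=24
after MOV r5, #6: r5=6
after ADD r3, r5, r5: r3=6+6=12
after MUL r3, r3, #17: r3=12*17=204
CMP r3, r5  (cmp 204,6)
BEQ L0: not taken
after LSL r5, r5, #2: r5=6<<2=24
After step 7: r3 = 204.

204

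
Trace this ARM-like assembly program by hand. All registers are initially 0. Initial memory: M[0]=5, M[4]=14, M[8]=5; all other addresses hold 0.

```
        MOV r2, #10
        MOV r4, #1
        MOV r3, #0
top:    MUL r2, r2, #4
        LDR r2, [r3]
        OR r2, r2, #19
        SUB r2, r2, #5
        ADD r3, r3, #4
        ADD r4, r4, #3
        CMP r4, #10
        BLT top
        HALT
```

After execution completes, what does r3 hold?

r2=10
r4=1
r3=0
r2=10*4=40
r2=M[0]=5
r2=5|19=23
r2=23-5=18
r3=0+4=4
r4=1+3=4
CMP r4, #10  (cmp 4,10)
BLT top: taken
r2=18*4=72
r2=M[4]=14
r2=14|19=31
r2=31-5=26
r3=4+4=8
r4=4+3=7
CMP r4, #10  (cmp 7,10)
BLT top: taken
r2=26*4=104
r2=M[8]=5
r2=5|19=23
r2=23-5=18
r3=8+4=12
r4=7+3=10
CMP r4, #10  (cmp 10,10)
BLT top: not taken
halt.

12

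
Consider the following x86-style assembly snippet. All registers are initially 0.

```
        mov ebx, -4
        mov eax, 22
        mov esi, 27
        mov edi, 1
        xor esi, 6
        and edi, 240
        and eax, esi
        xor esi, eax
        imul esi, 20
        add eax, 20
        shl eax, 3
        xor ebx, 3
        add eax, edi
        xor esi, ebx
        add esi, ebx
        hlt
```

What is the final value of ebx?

-1

ebx=-4
eax=22
esi=27
edi=1
esi=27^6=29
edi=1&240=0
eax=22&29=20
esi=29^20=9
esi=9*20=180
eax=20+20=40
eax=40<<3=320
ebx=(-4)^3=-1
eax=320+0=320
esi=180^(-1)=-181
esi=(-181)+(-1)=-182
halt.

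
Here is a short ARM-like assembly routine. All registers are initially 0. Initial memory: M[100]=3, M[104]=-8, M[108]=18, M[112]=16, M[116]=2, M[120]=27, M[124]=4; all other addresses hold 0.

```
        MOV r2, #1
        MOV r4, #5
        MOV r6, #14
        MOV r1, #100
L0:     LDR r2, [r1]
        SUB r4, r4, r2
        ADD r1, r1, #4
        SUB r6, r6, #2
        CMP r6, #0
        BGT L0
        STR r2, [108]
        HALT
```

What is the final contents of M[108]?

r2=1
r4=5
r6=14
r1=100
r2=M[100]=3
r4=5-3=2
r1=100+4=104
r6=14-2=12
CMP r6, #0  (cmp 12,0)
BGT L0: taken
r2=M[104]=-8
r4=2-(-8)=10
r1=104+4=108
r6=12-2=10
CMP r6, #0  (cmp 10,0)
BGT L0: taken
r2=M[108]=18
r4=10-18=-8
r1=108+4=112
r6=10-2=8
CMP r6, #0  (cmp 8,0)
BGT L0: taken
r2=M[112]=16
r4=(-8)-16=-24
r1=112+4=116
r6=8-2=6
CMP r6, #0  (cmp 6,0)
BGT L0: taken
r2=M[116]=2
r4=(-24)-2=-26
r1=116+4=120
r6=6-2=4
CMP r6, #0  (cmp 4,0)
BGT L0: taken
r2=M[120]=27
r4=(-26)-27=-53
r1=120+4=124
r6=4-2=2
CMP r6, #0  (cmp 2,0)
BGT L0: taken
r2=M[124]=4
r4=(-53)-4=-57
r1=124+4=128
r6=2-2=0
CMP r6, #0  (cmp 0,0)
BGT L0: not taken
STR r2, [108] → M[108]=4
halt.

4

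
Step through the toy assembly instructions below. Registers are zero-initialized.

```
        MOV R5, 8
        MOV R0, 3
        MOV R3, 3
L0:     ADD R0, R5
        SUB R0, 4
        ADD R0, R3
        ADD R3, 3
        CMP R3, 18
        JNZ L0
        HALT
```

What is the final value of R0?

68

after MOV R5, 8: R5=8
after MOV R0, 3: R0=3
after MOV R3, 3: R3=3
after ADD R0, R5: R0=3+8=11
after SUB R0, 4: R0=11-4=7
after ADD R0, R3: R0=7+3=10
after ADD R3, 3: R3=3+3=6
CMP R3, 18  (cmp 6,18)
JNZ L0: taken
after ADD R0, R5: R0=10+8=18
after SUB R0, 4: R0=18-4=14
after ADD R0, R3: R0=14+6=20
after ADD R3, 3: R3=6+3=9
CMP R3, 18  (cmp 9,18)
JNZ L0: taken
after ADD R0, R5: R0=20+8=28
after SUB R0, 4: R0=28-4=24
after ADD R0, R3: R0=24+9=33
after ADD R3, 3: R3=9+3=12
CMP R3, 18  (cmp 12,18)
JNZ L0: taken
after ADD R0, R5: R0=33+8=41
after SUB R0, 4: R0=41-4=37
after ADD R0, R3: R0=37+12=49
after ADD R3, 3: R3=12+3=15
CMP R3, 18  (cmp 15,18)
JNZ L0: taken
after ADD R0, R5: R0=49+8=57
after SUB R0, 4: R0=57-4=53
after ADD R0, R3: R0=53+15=68
after ADD R3, 3: R3=15+3=18
CMP R3, 18  (cmp 18,18)
JNZ L0: not taken
halt.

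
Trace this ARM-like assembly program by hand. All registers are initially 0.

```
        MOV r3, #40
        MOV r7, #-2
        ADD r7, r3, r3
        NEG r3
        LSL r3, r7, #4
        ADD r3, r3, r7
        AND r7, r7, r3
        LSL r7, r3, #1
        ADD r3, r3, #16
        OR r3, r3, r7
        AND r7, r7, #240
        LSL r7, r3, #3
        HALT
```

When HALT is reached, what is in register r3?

MOV r3, #40 → r3=40
MOV r7, #-2 → r7=-2
ADD r7, r3, r3 → r7=40+40=80
NEG r3 → r3=-(40)=-40
LSL r3, r7, #4 → r3=80<<4=1280
ADD r3, r3, r7 → r3=1280+80=1360
AND r7, r7, r3 → r7=80&1360=80
LSL r7, r3, #1 → r7=1360<<1=2720
ADD r3, r3, #16 → r3=1360+16=1376
OR r3, r3, r7 → r3=1376|2720=4064
AND r7, r7, #240 → r7=2720&240=160
LSL r7, r3, #3 → r7=4064<<3=32512
halt.

4064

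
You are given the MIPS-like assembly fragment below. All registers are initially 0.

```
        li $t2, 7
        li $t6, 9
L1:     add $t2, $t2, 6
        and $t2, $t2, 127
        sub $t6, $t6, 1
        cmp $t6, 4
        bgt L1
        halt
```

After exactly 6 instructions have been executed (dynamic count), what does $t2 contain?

li $t2, 7 → $t2=7
li $t6, 9 → $t6=9
add $t2, $t2, 6 → $t2=7+6=13
and $t2, $t2, 127 → $t2=13&127=13
sub $t6, $t6, 1 → $t6=9-1=8
cmp $t6, 4  (cmp 8,4)
After step 6: $t2 = 13.

13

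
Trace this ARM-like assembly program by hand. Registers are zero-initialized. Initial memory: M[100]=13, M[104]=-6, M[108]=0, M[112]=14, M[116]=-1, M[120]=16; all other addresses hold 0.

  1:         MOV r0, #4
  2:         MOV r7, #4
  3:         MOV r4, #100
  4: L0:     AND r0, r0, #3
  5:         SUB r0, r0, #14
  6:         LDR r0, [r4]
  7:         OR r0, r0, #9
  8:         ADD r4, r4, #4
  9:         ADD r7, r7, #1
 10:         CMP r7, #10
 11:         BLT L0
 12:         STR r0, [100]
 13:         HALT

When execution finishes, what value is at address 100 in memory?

25

MOV r0, #4 → r0=4
MOV r7, #4 → r7=4
MOV r4, #100 → r4=100
AND r0, r0, #3 → r0=4&3=0
SUB r0, r0, #14 → r0=0-14=-14
LDR r0, [r4] → r0=M[100]=13
OR r0, r0, #9 → r0=13|9=13
ADD r4, r4, #4 → r4=100+4=104
ADD r7, r7, #1 → r7=4+1=5
CMP r7, #10  (cmp 5,10)
BLT L0: taken
AND r0, r0, #3 → r0=13&3=1
SUB r0, r0, #14 → r0=1-14=-13
LDR r0, [r4] → r0=M[104]=-6
OR r0, r0, #9 → r0=(-6)|9=-5
ADD r4, r4, #4 → r4=104+4=108
ADD r7, r7, #1 → r7=5+1=6
CMP r7, #10  (cmp 6,10)
BLT L0: taken
AND r0, r0, #3 → r0=(-5)&3=3
SUB r0, r0, #14 → r0=3-14=-11
LDR r0, [r4] → r0=M[108]=0
OR r0, r0, #9 → r0=0|9=9
ADD r4, r4, #4 → r4=108+4=112
ADD r7, r7, #1 → r7=6+1=7
CMP r7, #10  (cmp 7,10)
BLT L0: taken
AND r0, r0, #3 → r0=9&3=1
SUB r0, r0, #14 → r0=1-14=-13
LDR r0, [r4] → r0=M[112]=14
OR r0, r0, #9 → r0=14|9=15
ADD r4, r4, #4 → r4=112+4=116
ADD r7, r7, #1 → r7=7+1=8
CMP r7, #10  (cmp 8,10)
BLT L0: taken
AND r0, r0, #3 → r0=15&3=3
SUB r0, r0, #14 → r0=3-14=-11
LDR r0, [r4] → r0=M[116]=-1
OR r0, r0, #9 → r0=(-1)|9=-1
ADD r4, r4, #4 → r4=116+4=120
ADD r7, r7, #1 → r7=8+1=9
CMP r7, #10  (cmp 9,10)
BLT L0: taken
AND r0, r0, #3 → r0=(-1)&3=3
SUB r0, r0, #14 → r0=3-14=-11
LDR r0, [r4] → r0=M[120]=16
OR r0, r0, #9 → r0=16|9=25
ADD r4, r4, #4 → r4=120+4=124
ADD r7, r7, #1 → r7=9+1=10
CMP r7, #10  (cmp 10,10)
BLT L0: not taken
STR r0, [100] → M[100]=25
halt.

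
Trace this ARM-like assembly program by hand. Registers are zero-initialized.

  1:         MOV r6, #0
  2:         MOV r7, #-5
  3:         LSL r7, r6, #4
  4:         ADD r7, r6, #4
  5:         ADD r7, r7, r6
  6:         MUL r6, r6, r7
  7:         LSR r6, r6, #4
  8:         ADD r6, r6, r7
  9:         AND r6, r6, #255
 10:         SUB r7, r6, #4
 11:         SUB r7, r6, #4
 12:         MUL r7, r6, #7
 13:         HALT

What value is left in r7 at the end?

28

after MOV r6, #0: r6=0
after MOV r7, #-5: r7=-5
after LSL r7, r6, #4: r7=0<<4=0
after ADD r7, r6, #4: r7=0+4=4
after ADD r7, r7, r6: r7=4+0=4
after MUL r6, r6, r7: r6=0*4=0
after LSR r6, r6, #4: r6=0>>4=0
after ADD r6, r6, r7: r6=0+4=4
after AND r6, r6, #255: r6=4&255=4
after SUB r7, r6, #4: r7=4-4=0
after SUB r7, r6, #4: r7=4-4=0
after MUL r7, r6, #7: r7=4*7=28
halt.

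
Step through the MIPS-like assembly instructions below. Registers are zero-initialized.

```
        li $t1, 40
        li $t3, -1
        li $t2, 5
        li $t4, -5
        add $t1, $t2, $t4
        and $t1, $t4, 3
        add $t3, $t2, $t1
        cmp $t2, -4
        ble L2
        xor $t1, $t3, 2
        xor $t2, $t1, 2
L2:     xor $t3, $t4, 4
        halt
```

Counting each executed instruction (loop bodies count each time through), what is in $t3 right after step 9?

after li $t1, 40: $t1=40
after li $t3, -1: $t3=-1
after li $t2, 5: $t2=5
after li $t4, -5: $t4=-5
after add $t1, $t2, $t4: $t1=5+(-5)=0
after and $t1, $t4, 3: $t1=(-5)&3=3
after add $t3, $t2, $t1: $t3=5+3=8
cmp $t2, -4  (cmp 5,-4)
ble L2: not taken
After step 9: $t3 = 8.

8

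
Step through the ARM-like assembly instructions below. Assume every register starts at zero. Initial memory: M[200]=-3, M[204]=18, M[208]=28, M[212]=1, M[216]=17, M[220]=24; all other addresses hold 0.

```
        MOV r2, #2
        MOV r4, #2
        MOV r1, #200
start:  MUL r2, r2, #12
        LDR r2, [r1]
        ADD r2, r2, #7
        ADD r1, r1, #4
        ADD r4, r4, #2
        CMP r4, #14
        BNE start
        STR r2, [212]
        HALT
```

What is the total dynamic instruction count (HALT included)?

47

after MOV r2, #2: r2=2
after MOV r4, #2: r4=2
after MOV r1, #200: r1=200
after MUL r2, r2, #12: r2=2*12=24
after LDR r2, [r1]: r2=M[200]=-3
after ADD r2, r2, #7: r2=(-3)+7=4
after ADD r1, r1, #4: r1=200+4=204
after ADD r4, r4, #2: r4=2+2=4
CMP r4, #14  (cmp 4,14)
BNE start: taken
after MUL r2, r2, #12: r2=4*12=48
after LDR r2, [r1]: r2=M[204]=18
after ADD r2, r2, #7: r2=18+7=25
after ADD r1, r1, #4: r1=204+4=208
after ADD r4, r4, #2: r4=4+2=6
CMP r4, #14  (cmp 6,14)
BNE start: taken
after MUL r2, r2, #12: r2=25*12=300
after LDR r2, [r1]: r2=M[208]=28
after ADD r2, r2, #7: r2=28+7=35
after ADD r1, r1, #4: r1=208+4=212
after ADD r4, r4, #2: r4=6+2=8
CMP r4, #14  (cmp 8,14)
BNE start: taken
after MUL r2, r2, #12: r2=35*12=420
after LDR r2, [r1]: r2=M[212]=1
after ADD r2, r2, #7: r2=1+7=8
after ADD r1, r1, #4: r1=212+4=216
after ADD r4, r4, #2: r4=8+2=10
CMP r4, #14  (cmp 10,14)
BNE start: taken
after MUL r2, r2, #12: r2=8*12=96
after LDR r2, [r1]: r2=M[216]=17
after ADD r2, r2, #7: r2=17+7=24
after ADD r1, r1, #4: r1=216+4=220
after ADD r4, r4, #2: r4=10+2=12
CMP r4, #14  (cmp 12,14)
BNE start: taken
after MUL r2, r2, #12: r2=24*12=288
after LDR r2, [r1]: r2=M[220]=24
after ADD r2, r2, #7: r2=24+7=31
after ADD r1, r1, #4: r1=220+4=224
after ADD r4, r4, #2: r4=12+2=14
CMP r4, #14  (cmp 14,14)
BNE start: not taken
STR r2, [212] → M[212]=31
halt.
Total executed instructions: 47.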